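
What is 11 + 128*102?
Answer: 13067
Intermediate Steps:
11 + 128*102 = 11 + 13056 = 13067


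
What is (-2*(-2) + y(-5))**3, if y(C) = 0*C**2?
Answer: 64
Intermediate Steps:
y(C) = 0
(-2*(-2) + y(-5))**3 = (-2*(-2) + 0)**3 = (4 + 0)**3 = 4**3 = 64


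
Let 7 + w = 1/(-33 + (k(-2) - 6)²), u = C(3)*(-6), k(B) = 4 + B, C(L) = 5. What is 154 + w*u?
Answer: 6218/17 ≈ 365.76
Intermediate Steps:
u = -30 (u = 5*(-6) = -30)
w = -120/17 (w = -7 + 1/(-33 + ((4 - 2) - 6)²) = -7 + 1/(-33 + (2 - 6)²) = -7 + 1/(-33 + (-4)²) = -7 + 1/(-33 + 16) = -7 + 1/(-17) = -7 - 1/17 = -120/17 ≈ -7.0588)
154 + w*u = 154 - 120/17*(-30) = 154 + 3600/17 = 6218/17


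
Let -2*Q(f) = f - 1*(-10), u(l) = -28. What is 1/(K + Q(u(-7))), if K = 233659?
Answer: 1/233668 ≈ 4.2796e-6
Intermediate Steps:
Q(f) = -5 - f/2 (Q(f) = -(f - 1*(-10))/2 = -(f + 10)/2 = -(10 + f)/2 = -5 - f/2)
1/(K + Q(u(-7))) = 1/(233659 + (-5 - ½*(-28))) = 1/(233659 + (-5 + 14)) = 1/(233659 + 9) = 1/233668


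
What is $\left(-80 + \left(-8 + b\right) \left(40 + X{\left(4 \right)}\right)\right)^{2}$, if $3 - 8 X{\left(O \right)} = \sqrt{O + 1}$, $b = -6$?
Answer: $\frac{3330903}{8} - \frac{18067 \sqrt{5}}{8} \approx 4.1131 \cdot 10^{5}$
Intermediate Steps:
$X{\left(O \right)} = \frac{3}{8} - \frac{\sqrt{1 + O}}{8}$ ($X{\left(O \right)} = \frac{3}{8} - \frac{\sqrt{O + 1}}{8} = \frac{3}{8} - \frac{\sqrt{1 + O}}{8}$)
$\left(-80 + \left(-8 + b\right) \left(40 + X{\left(4 \right)}\right)\right)^{2} = \left(-80 + \left(-8 - 6\right) \left(40 + \left(\frac{3}{8} - \frac{\sqrt{1 + 4}}{8}\right)\right)\right)^{2} = \left(-80 - 14 \left(40 + \left(\frac{3}{8} - \frac{\sqrt{5}}{8}\right)\right)\right)^{2} = \left(-80 - 14 \left(\frac{323}{8} - \frac{\sqrt{5}}{8}\right)\right)^{2} = \left(-80 - \left(\frac{2261}{4} - \frac{7 \sqrt{5}}{4}\right)\right)^{2} = \left(- \frac{2581}{4} + \frac{7 \sqrt{5}}{4}\right)^{2}$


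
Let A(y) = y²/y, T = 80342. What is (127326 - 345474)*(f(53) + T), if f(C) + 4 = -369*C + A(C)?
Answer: -13270815432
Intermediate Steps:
A(y) = y
f(C) = -4 - 368*C (f(C) = -4 + (-369*C + C) = -4 - 368*C)
(127326 - 345474)*(f(53) + T) = (127326 - 345474)*((-4 - 368*53) + 80342) = -218148*((-4 - 19504) + 80342) = -218148*(-19508 + 80342) = -218148*60834 = -13270815432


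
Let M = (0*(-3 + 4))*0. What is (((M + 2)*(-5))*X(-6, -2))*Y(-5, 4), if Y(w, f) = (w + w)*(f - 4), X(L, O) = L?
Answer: 0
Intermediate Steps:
Y(w, f) = 2*w*(-4 + f) (Y(w, f) = (2*w)*(-4 + f) = 2*w*(-4 + f))
M = 0 (M = (0*1)*0 = 0*0 = 0)
(((M + 2)*(-5))*X(-6, -2))*Y(-5, 4) = (((0 + 2)*(-5))*(-6))*(2*(-5)*(-4 + 4)) = ((2*(-5))*(-6))*(2*(-5)*0) = -10*(-6)*0 = 60*0 = 0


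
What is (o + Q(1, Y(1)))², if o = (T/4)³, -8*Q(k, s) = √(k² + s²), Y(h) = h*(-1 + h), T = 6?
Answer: 169/16 ≈ 10.563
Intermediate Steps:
Q(k, s) = -√(k² + s²)/8
o = 27/8 (o = (6/4)³ = (6*(¼))³ = (3/2)³ = 27/8 ≈ 3.3750)
(o + Q(1, Y(1)))² = (27/8 - √(1² + (1*(-1 + 1))²)/8)² = (27/8 - √(1 + (1*0)²)/8)² = (27/8 - √(1 + 0²)/8)² = (27/8 - √(1 + 0)/8)² = (27/8 - √1/8)² = (27/8 - ⅛*1)² = (27/8 - ⅛)² = (13/4)² = 169/16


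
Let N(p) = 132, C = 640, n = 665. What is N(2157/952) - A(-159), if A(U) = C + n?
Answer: -1173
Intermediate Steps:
A(U) = 1305 (A(U) = 640 + 665 = 1305)
N(2157/952) - A(-159) = 132 - 1*1305 = 132 - 1305 = -1173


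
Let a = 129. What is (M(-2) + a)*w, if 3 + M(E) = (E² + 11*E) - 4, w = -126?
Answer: -13104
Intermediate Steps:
M(E) = -7 + E² + 11*E (M(E) = -3 + ((E² + 11*E) - 4) = -3 + (-4 + E² + 11*E) = -7 + E² + 11*E)
(M(-2) + a)*w = ((-7 + (-2)² + 11*(-2)) + 129)*(-126) = ((-7 + 4 - 22) + 129)*(-126) = (-25 + 129)*(-126) = 104*(-126) = -13104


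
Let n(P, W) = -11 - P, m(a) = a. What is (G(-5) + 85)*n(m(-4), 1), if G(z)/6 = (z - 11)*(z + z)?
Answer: -7315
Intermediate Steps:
G(z) = 12*z*(-11 + z) (G(z) = 6*((z - 11)*(z + z)) = 6*((-11 + z)*(2*z)) = 6*(2*z*(-11 + z)) = 12*z*(-11 + z))
(G(-5) + 85)*n(m(-4), 1) = (12*(-5)*(-11 - 5) + 85)*(-11 - 1*(-4)) = (12*(-5)*(-16) + 85)*(-11 + 4) = (960 + 85)*(-7) = 1045*(-7) = -7315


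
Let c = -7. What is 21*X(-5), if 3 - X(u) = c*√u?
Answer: 63 + 147*I*√5 ≈ 63.0 + 328.7*I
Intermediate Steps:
X(u) = 3 + 7*√u (X(u) = 3 - (-7)*√u = 3 + 7*√u)
21*X(-5) = 21*(3 + 7*√(-5)) = 21*(3 + 7*(I*√5)) = 21*(3 + 7*I*√5) = 63 + 147*I*√5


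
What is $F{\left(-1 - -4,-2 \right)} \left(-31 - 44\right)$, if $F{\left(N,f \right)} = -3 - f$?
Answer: $75$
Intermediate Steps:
$F{\left(-1 - -4,-2 \right)} \left(-31 - 44\right) = \left(-3 - -2\right) \left(-31 - 44\right) = \left(-3 + 2\right) \left(-75\right) = \left(-1\right) \left(-75\right) = 75$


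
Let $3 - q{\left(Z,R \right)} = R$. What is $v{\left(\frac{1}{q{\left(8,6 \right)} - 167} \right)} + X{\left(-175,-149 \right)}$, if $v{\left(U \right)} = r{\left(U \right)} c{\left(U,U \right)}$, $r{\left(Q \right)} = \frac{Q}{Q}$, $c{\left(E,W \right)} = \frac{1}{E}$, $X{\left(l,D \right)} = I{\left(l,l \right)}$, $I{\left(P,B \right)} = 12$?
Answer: $-158$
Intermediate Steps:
$q{\left(Z,R \right)} = 3 - R$
$X{\left(l,D \right)} = 12$
$r{\left(Q \right)} = 1$
$v{\left(U \right)} = \frac{1}{U}$ ($v{\left(U \right)} = 1 \frac{1}{U} = \frac{1}{U}$)
$v{\left(\frac{1}{q{\left(8,6 \right)} - 167} \right)} + X{\left(-175,-149 \right)} = \frac{1}{\frac{1}{\left(3 - 6\right) - 167}} + 12 = \frac{1}{\frac{1}{-3 - 167}} + 12 = \frac{1}{\frac{1}{-170}} + 12 = \frac{1}{- \frac{1}{170}} + 12 = -170 + 12 = -158$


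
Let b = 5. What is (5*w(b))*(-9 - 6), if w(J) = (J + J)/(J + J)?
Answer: -75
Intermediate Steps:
w(J) = 1 (w(J) = (2*J)/((2*J)) = (2*J)*(1/(2*J)) = 1)
(5*w(b))*(-9 - 6) = (5*1)*(-9 - 6) = 5*(-15) = -75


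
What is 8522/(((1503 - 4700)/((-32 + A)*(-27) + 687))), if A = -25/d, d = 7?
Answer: -98275704/22379 ≈ -4391.4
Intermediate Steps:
A = -25/7 ≈ -3.5714
8522/(((1503 - 4700)/((-32 + A)*(-27) + 687))) = 8522/(((1503 - 4700)/((-32 - 25/7)*(-27) + 687))) = 8522/((-3197/(-249/7*(-27) + 687))) = 8522/((-3197/(6723/7 + 687))) = 8522/((-3197/11532/7)) = 8522/((-3197*7/11532)) = 8522/(-22379/11532) = 8522*(-11532/22379) = -98275704/22379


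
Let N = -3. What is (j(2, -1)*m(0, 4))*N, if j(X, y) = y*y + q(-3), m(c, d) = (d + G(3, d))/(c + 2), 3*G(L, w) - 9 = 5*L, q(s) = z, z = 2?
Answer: -54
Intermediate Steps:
q(s) = 2
G(L, w) = 3 + 5*L/3 (G(L, w) = 3 + (5*L)/3 = 3 + 5*L/3)
m(c, d) = (8 + d)/(2 + c) (m(c, d) = (d + (3 + (5/3)*3))/(c + 2) = (d + (3 + 5))/(2 + c) = (d + 8)/(2 + c) = (8 + d)/(2 + c))
j(X, y) = 2 + y**2 (j(X, y) = y*y + 2 = y**2 + 2 = 2 + y**2)
(j(2, -1)*m(0, 4))*N = ((2 + (-1)**2)*((8 + 4)/(2 + 0)))*(-3) = ((2 + 1)*(12/2))*(-3) = (3*((1/2)*12))*(-3) = (3*6)*(-3) = 18*(-3) = -54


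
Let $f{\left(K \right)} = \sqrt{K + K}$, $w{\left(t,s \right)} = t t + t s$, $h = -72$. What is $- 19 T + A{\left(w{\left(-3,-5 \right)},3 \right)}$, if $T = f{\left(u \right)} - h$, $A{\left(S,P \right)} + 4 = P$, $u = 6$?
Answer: $-1369 - 38 \sqrt{3} \approx -1434.8$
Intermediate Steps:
$w{\left(t,s \right)} = t^{2} + s t$
$A{\left(S,P \right)} = -4 + P$
$f{\left(K \right)} = \sqrt{2} \sqrt{K}$ ($f{\left(K \right)} = \sqrt{2 K} = \sqrt{2} \sqrt{K}$)
$T = 72 + 2 \sqrt{3}$ ($T = \sqrt{2} \sqrt{6} - -72 = 2 \sqrt{3} + 72 = 72 + 2 \sqrt{3} \approx 75.464$)
$- 19 T + A{\left(w{\left(-3,-5 \right)},3 \right)} = - 19 \left(72 + 2 \sqrt{3}\right) + \left(-4 + 3\right) = \left(-1368 - 38 \sqrt{3}\right) - 1 = -1369 - 38 \sqrt{3}$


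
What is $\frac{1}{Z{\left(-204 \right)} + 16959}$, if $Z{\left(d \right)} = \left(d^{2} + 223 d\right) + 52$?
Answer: $\frac{1}{13135} \approx 7.6132 \cdot 10^{-5}$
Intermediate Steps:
$Z{\left(d \right)} = 52 + d^{2} + 223 d$
$\frac{1}{Z{\left(-204 \right)} + 16959} = \frac{1}{\left(52 + \left(-204\right)^{2} + 223 \left(-204\right)\right) + 16959} = \frac{1}{\left(52 + 41616 - 45492\right) + 16959} = \frac{1}{-3824 + 16959} = \frac{1}{13135}$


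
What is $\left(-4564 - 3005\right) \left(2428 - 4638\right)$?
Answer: $16727490$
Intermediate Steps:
$\left(-4564 - 3005\right) \left(2428 - 4638\right) = \left(-4564 - 3005\right) \left(-2210\right) = \left(-7569\right) \left(-2210\right) = 16727490$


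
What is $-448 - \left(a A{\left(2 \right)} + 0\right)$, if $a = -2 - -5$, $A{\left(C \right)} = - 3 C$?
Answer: $-430$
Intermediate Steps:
$a = 3$ ($a = -2 + 5 = 3$)
$-448 - \left(a A{\left(2 \right)} + 0\right) = -448 - \left(3 \left(\left(-3\right) 2\right) + 0\right) = -448 - \left(3 \left(-6\right) + 0\right) = -448 - \left(-18 + 0\right) = -448 - -18 = -448 + 18 = -430$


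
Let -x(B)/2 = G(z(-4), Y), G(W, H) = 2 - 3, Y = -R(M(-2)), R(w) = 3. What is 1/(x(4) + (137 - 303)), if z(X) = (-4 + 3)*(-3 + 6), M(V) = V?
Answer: -1/164 ≈ -0.0060976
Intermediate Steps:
z(X) = -3 (z(X) = -1*3 = -3)
Y = -3 (Y = -1*3 = -3)
G(W, H) = -1
x(B) = 2 (x(B) = -2*(-1) = 2)
1/(x(4) + (137 - 303)) = 1/(2 + (137 - 303)) = 1/(2 - 166) = 1/(-164) = -1/164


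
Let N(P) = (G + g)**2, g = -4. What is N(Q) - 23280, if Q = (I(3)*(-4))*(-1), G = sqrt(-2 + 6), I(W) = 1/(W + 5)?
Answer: -23276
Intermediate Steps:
I(W) = 1/(5 + W)
G = 2 (G = sqrt(4) = 2)
Q = 1/2 (Q = (-4/(5 + 3))*(-1) = (-4/8)*(-1) = ((1/8)*(-4))*(-1) = -1/2*(-1) = 1/2 ≈ 0.50000)
N(P) = 4 (N(P) = (2 - 4)**2 = (-2)**2 = 4)
N(Q) - 23280 = 4 - 23280 = -23276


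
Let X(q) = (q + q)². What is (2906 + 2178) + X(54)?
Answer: 16748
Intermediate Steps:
X(q) = 4*q² (X(q) = (2*q)² = 4*q²)
(2906 + 2178) + X(54) = (2906 + 2178) + 4*54² = 5084 + 4*2916 = 5084 + 11664 = 16748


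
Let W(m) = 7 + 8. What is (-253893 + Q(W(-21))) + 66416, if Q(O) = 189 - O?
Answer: -187303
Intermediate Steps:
W(m) = 15
(-253893 + Q(W(-21))) + 66416 = (-253893 + (189 - 1*15)) + 66416 = (-253893 + (189 - 15)) + 66416 = (-253893 + 174) + 66416 = -253719 + 66416 = -187303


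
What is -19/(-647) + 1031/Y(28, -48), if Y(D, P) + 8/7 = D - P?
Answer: 4679355/339028 ≈ 13.802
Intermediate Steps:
Y(D, P) = -8/7 + D - P (Y(D, P) = -8/7 + (D - P) = -8/7 + D - P)
-19/(-647) + 1031/Y(28, -48) = -19/(-647) + 1031/(-8/7 + 28 - 1*(-48)) = -19*(-1/647) + 1031/(-8/7 + 28 + 48) = 19/647 + 1031/(524/7) = 19/647 + 1031*(7/524) = 19/647 + 7217/524 = 4679355/339028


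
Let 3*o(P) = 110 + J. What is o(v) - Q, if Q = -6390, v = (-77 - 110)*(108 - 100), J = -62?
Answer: 6406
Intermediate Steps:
v = -1496 (v = -187*8 = -1496)
o(P) = 16 (o(P) = (110 - 62)/3 = (⅓)*48 = 16)
o(v) - Q = 16 - 1*(-6390) = 16 + 6390 = 6406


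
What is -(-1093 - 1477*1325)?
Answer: 1958118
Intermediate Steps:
-(-1093 - 1477*1325) = -(-1093 - 1957025) = -1*(-1958118) = 1958118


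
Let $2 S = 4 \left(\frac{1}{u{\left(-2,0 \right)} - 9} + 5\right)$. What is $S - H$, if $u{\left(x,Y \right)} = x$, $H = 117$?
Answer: $- \frac{1179}{11} \approx -107.18$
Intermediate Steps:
$S = \frac{108}{11}$ ($S = \frac{4 \left(\frac{1}{-2 - 9} + 5\right)}{2} = \frac{4 \left(\frac{1}{-11} + 5\right)}{2} = \frac{4 \left(- \frac{1}{11} + 5\right)}{2} = \frac{4 \cdot \frac{54}{11}}{2} = \frac{1}{2} \cdot \frac{216}{11} = \frac{108}{11} \approx 9.8182$)
$S - H = \frac{108}{11} - 117 = - \frac{1179}{11}$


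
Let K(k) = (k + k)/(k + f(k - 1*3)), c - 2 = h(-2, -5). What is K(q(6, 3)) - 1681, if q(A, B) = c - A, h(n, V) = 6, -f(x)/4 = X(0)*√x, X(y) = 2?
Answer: -28575/17 + 8*I/17 ≈ -1680.9 + 0.47059*I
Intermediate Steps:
f(x) = -8*√x
c = 8 (c = 2 + 6 = 8)
q(A, B) = 8 - A
K(k) = 2*k/(k - 8*√(-3 + k)) (K(k) = (k + k)/(k - 8*√(k - 1*3)) = (2*k)/(k - 8*√(k - 3)) = (2*k)/(k - 8*√(-3 + k)) = 2*k/(k - 8*√(-3 + k)))
K(q(6, 3)) - 1681 = 2*(8 - 1*6)/((8 - 1*6) - 8*√(-3 + (8 - 1*6))) - 1681 = 2*(8 - 6)/((8 - 6) - 8*√(-3 + (8 - 6))) - 1681 = 2*2/(2 - 8*√(-3 + 2)) - 1681 = 2*2/(2 - 8*I) - 1681 = 2*2*((2 + 8*I)/68) - 1681 = (2/17 + 8*I/17) - 1681 = -28575/17 + 8*I/17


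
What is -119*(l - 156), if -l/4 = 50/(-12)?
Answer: 49742/3 ≈ 16581.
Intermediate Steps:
l = 50/3 (l = -200/(-12) = -200*(-1)/12 = -4*(-25/6) = 50/3 ≈ 16.667)
-119*(l - 156) = -119*(50/3 - 156) = -119*(-418/3) = 49742/3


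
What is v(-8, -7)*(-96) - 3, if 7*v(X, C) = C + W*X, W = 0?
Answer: 93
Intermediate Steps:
v(X, C) = C/7 (v(X, C) = (C + 0*X)/7 = (C + 0)/7 = C/7)
v(-8, -7)*(-96) - 3 = ((⅐)*(-7))*(-96) - 3 = -1*(-96) - 3 = 96 - 3 = 93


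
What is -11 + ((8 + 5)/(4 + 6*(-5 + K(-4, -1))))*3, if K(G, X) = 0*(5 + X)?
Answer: -25/2 ≈ -12.500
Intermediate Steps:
K(G, X) = 0
-11 + ((8 + 5)/(4 + 6*(-5 + K(-4, -1))))*3 = -11 + ((8 + 5)/(4 + 6*(-5 + 0)))*3 = -11 + (13/(4 + 6*(-5)))*3 = -11 + (13/(4 - 30))*3 = -11 + (13/(-26))*3 = -11 + (13*(-1/26))*3 = -11 - 1/2*3 = -11 - 3/2 = -25/2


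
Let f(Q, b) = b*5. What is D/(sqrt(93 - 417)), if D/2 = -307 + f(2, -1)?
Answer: 104*I/3 ≈ 34.667*I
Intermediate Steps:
f(Q, b) = 5*b
D = -624 (D = 2*(-307 + 5*(-1)) = 2*(-307 - 5) = 2*(-312) = -624)
D/(sqrt(93 - 417)) = -624/sqrt(93 - 417) = -624*(-I/18) = -(-104)*I/3 = 104*I/3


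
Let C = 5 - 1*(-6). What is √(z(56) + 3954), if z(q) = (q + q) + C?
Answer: 3*√453 ≈ 63.851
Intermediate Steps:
C = 11 (C = 5 + 6 = 11)
z(q) = 11 + 2*q (z(q) = (q + q) + 11 = 2*q + 11 = 11 + 2*q)
√(z(56) + 3954) = √((11 + 2*56) + 3954) = √((11 + 112) + 3954) = √(123 + 3954) = √4077 = 3*√453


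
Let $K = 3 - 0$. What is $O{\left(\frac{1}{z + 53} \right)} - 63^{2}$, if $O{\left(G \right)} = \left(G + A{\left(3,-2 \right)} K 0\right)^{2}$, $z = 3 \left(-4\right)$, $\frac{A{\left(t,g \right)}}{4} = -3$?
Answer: $- \frac{6671888}{1681} \approx -3969.0$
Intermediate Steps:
$A{\left(t,g \right)} = -12$ ($A{\left(t,g \right)} = 4 \left(-3\right) = -12$)
$z = -12$
$K = 3$ ($K = 3 + 0 = 3$)
$O{\left(G \right)} = G^{2}$ ($O{\left(G \right)} = \left(G + \left(-12\right) 3 \cdot 0\right)^{2} = \left(G - 0\right)^{2} = \left(G + 0\right)^{2} = G^{2}$)
$O{\left(\frac{1}{z + 53} \right)} - 63^{2} = \left(\frac{1}{-12 + 53}\right)^{2} - 63^{2} = \left(\frac{1}{41}\right)^{2} - 3969 = \frac{1}{1681} - 3969 = - \frac{6671888}{1681}$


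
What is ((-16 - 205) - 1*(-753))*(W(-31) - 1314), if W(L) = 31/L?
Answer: -699580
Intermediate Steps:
((-16 - 205) - 1*(-753))*(W(-31) - 1314) = ((-16 - 205) - 1*(-753))*(31/(-31) - 1314) = (-221 + 753)*(31*(-1/31) - 1314) = 532*(-1 - 1314) = 532*(-1315) = -699580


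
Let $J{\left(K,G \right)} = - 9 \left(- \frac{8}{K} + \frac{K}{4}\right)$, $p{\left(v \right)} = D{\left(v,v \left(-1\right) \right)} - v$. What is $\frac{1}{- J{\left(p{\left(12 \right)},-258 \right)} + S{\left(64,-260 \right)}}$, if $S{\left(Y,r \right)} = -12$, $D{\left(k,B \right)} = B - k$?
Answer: $- \frac{1}{91} \approx -0.010989$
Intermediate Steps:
$p{\left(v \right)} = - 3 v$ ($p{\left(v \right)} = \left(v \left(-1\right) - v\right) - v = \left(- v - v\right) - v = - 2 v - v = - 3 v$)
$J{\left(K,G \right)} = \frac{72}{K} - \frac{9 K}{4}$ ($J{\left(K,G \right)} = - 9 \left(- \frac{8}{K} + K \frac{1}{4}\right) = - 9 \left(- \frac{8}{K} + \frac{K}{4}\right) = \frac{72}{K} - \frac{9 K}{4}$)
$\frac{1}{- J{\left(p{\left(12 \right)},-258 \right)} + S{\left(64,-260 \right)}} = \frac{1}{- (\frac{72}{\left(-3\right) 12} - \frac{9 \left(\left(-3\right) 12\right)}{4}) - 12} = \frac{1}{- (\frac{72}{-36} - -81) - 12} = \frac{1}{- (72 \left(- \frac{1}{36}\right) + 81) - 12} = \frac{1}{- (-2 + 81) - 12} = \frac{1}{\left(-1\right) 79 - 12} = \frac{1}{-79 - 12} = \frac{1}{-91} = - \frac{1}{91}$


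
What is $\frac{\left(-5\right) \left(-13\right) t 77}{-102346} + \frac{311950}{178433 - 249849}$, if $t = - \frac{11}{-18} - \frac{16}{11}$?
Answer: $- \frac{17789264995}{4111392339} \approx -4.3268$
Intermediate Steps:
$t = - \frac{167}{198}$ ($t = \left(-11\right) \left(- \frac{1}{18}\right) - \frac{16}{11} = \frac{11}{18} - \frac{16}{11} = - \frac{167}{198} \approx -0.84343$)
$\frac{\left(-5\right) \left(-13\right) t 77}{-102346} + \frac{311950}{178433 - 249849} = \frac{\left(-5\right) \left(-13\right) \left(- \frac{167}{198}\right) 77}{-102346} + \frac{311950}{178433 - 249849} = 65 \left(- \frac{167}{198}\right) 77 \left(- \frac{1}{102346}\right) + \frac{311950}{178433 - 249849} = \left(- \frac{10855}{198}\right) 77 \left(- \frac{1}{102346}\right) + \frac{311950}{-71416} = \left(- \frac{75985}{18}\right) \left(- \frac{1}{102346}\right) + 311950 \left(- \frac{1}{71416}\right) = \frac{75985}{1842228} - \frac{155975}{35708} = - \frac{17789264995}{4111392339}$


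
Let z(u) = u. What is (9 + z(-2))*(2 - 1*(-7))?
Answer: 63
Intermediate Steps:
(9 + z(-2))*(2 - 1*(-7)) = (9 - 2)*(2 - 1*(-7)) = 7*(2 + 7) = 7*9 = 63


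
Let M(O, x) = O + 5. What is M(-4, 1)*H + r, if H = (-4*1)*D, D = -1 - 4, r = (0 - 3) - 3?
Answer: 14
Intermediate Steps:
r = -6 (r = -3 - 3 = -6)
D = -5
M(O, x) = 5 + O
H = 20 (H = -4*1*(-5) = -4*(-5) = 20)
M(-4, 1)*H + r = (5 - 4)*20 - 6 = 1*20 - 6 = 20 - 6 = 14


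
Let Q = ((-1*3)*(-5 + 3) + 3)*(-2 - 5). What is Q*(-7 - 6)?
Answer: 819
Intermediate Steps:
Q = -63 (Q = (-3*(-2) + 3)*(-7) = (6 + 3)*(-7) = 9*(-7) = -63)
Q*(-7 - 6) = -63*(-7 - 6) = -63*(-13) = 819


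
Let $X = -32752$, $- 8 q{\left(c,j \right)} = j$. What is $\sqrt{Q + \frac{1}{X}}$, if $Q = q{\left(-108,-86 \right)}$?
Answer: $\frac{\sqrt{720713901}}{8188} \approx 3.2787$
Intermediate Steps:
$q{\left(c,j \right)} = - \frac{j}{8}$
$Q = \frac{43}{4}$ ($Q = \left(- \frac{1}{8}\right) \left(-86\right) = \frac{43}{4} \approx 10.75$)
$\sqrt{Q + \frac{1}{X}} = \sqrt{\frac{43}{4} + \frac{1}{-32752}} = \sqrt{\frac{43}{4} - \frac{1}{32752}} = \sqrt{\frac{352083}{32752}} = \frac{\sqrt{720713901}}{8188}$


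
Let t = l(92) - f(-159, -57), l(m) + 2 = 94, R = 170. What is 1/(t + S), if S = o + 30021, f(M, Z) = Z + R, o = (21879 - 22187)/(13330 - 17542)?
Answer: 1053/31590077 ≈ 3.3333e-5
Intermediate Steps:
o = 77/1053 (o = -308/(-4212) = -308*(-1/4212) = 77/1053 ≈ 0.073124)
f(M, Z) = 170 + Z (f(M, Z) = Z + 170 = 170 + Z)
l(m) = 92 (l(m) = -2 + 94 = 92)
S = 31612190/1053 (S = 77/1053 + 30021 = 31612190/1053 ≈ 30021.)
t = -21 (t = 92 - (170 - 57) = 92 - 1*113 = 92 - 113 = -21)
1/(t + S) = 1/(-21 + 31612190/1053) = 1/(31590077/1053) = 1053/31590077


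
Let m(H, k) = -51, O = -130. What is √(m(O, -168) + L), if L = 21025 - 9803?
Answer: √11171 ≈ 105.69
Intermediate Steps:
L = 11222
√(m(O, -168) + L) = √(-51 + 11222) = √11171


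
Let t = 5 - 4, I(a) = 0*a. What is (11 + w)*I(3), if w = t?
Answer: 0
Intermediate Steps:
I(a) = 0
t = 1
w = 1
(11 + w)*I(3) = (11 + 1)*0 = 12*0 = 0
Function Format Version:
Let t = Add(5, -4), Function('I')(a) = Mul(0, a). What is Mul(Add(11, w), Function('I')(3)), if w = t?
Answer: 0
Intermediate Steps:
Function('I')(a) = 0
t = 1
w = 1
Mul(Add(11, w), Function('I')(3)) = Mul(Add(11, 1), 0) = Mul(12, 0) = 0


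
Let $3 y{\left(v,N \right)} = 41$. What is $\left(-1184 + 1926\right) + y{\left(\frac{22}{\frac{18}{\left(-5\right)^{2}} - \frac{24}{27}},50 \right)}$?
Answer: $\frac{2267}{3} \approx 755.67$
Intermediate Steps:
$y{\left(v,N \right)} = \frac{41}{3}$ ($y{\left(v,N \right)} = \frac{1}{3} \cdot 41 = \frac{41}{3}$)
$\left(-1184 + 1926\right) + y{\left(\frac{22}{\frac{18}{\left(-5\right)^{2}} - \frac{24}{27}},50 \right)} = \left(-1184 + 1926\right) + \frac{41}{3} = 742 + \frac{41}{3} = \frac{2267}{3}$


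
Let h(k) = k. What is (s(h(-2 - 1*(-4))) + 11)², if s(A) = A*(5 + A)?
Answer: 625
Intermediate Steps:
(s(h(-2 - 1*(-4))) + 11)² = ((-2 - 1*(-4))*(5 + (-2 - 1*(-4))) + 11)² = ((-2 + 4)*(5 + (-2 + 4)) + 11)² = (2*(5 + 2) + 11)² = (2*7 + 11)² = (14 + 11)² = 25² = 625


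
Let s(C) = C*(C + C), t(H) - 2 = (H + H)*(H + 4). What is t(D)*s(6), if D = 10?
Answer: 20304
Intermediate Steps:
t(H) = 2 + 2*H*(4 + H) (t(H) = 2 + (H + H)*(H + 4) = 2 + (2*H)*(4 + H) = 2 + 2*H*(4 + H))
s(C) = 2*C² (s(C) = C*(2*C) = 2*C²)
t(D)*s(6) = (2 + 2*10² + 8*10)*(2*6²) = (2 + 2*100 + 80)*(2*36) = (2 + 200 + 80)*72 = 282*72 = 20304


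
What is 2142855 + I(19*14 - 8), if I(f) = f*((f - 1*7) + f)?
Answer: 2274177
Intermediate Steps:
I(f) = f*(-7 + 2*f) (I(f) = f*((f - 7) + f) = f*((-7 + f) + f) = f*(-7 + 2*f))
2142855 + I(19*14 - 8) = 2142855 + (19*14 - 8)*(-7 + 2*(19*14 - 8)) = 2142855 + (266 - 8)*(-7 + 2*(266 - 8)) = 2142855 + 258*(-7 + 2*258) = 2142855 + 258*(-7 + 516) = 2142855 + 258*509 = 2142855 + 131322 = 2274177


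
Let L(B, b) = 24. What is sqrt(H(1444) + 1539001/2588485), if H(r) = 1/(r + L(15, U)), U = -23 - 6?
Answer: sqrt(2148691036150012235)/1899947990 ≈ 0.77152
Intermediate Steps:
U = -29
H(r) = 1/(24 + r) (H(r) = 1/(r + 24) = 1/(24 + r))
sqrt(H(1444) + 1539001/2588485) = sqrt(1/(24 + 1444) + 1539001/2588485) = sqrt(1/1468 + 1539001*(1/2588485)) = sqrt(1/1468 + 1539001/2588485) = sqrt(2261841953/3799895980) = sqrt(2148691036150012235)/1899947990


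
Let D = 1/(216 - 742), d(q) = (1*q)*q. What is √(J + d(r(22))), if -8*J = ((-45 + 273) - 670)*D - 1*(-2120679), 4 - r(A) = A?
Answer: 23*I*√138474497/526 ≈ 514.55*I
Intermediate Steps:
r(A) = 4 - A
d(q) = q² (d(q) = q*q = q²)
D = -1/526 (D = 1/(-526) = -1/526 ≈ -0.0019011)
J = -278869399/1052 (J = -(((-45 + 273) - 670)*(-1/526) - 1*(-2120679))/8 = -((228 - 670)*(-1/526) + 2120679)/8 = -(-442*(-1/526) + 2120679)/8 = -(221/263 + 2120679)/8 = -⅛*557738798/263 = -278869399/1052 ≈ -2.6509e+5)
√(J + d(r(22))) = √(-278869399/1052 + (4 - 1*22)²) = √(-278869399/1052 + (4 - 22)²) = √(-278869399/1052 + (-18)²) = √(-278869399/1052 + 324) = √(-278528551/1052) = 23*I*√138474497/526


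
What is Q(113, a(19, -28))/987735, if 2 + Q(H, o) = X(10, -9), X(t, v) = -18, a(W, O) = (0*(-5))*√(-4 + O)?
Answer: -4/197547 ≈ -2.0248e-5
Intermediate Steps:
a(W, O) = 0 (a(W, O) = 0*√(-4 + O) = 0)
Q(H, o) = -20 (Q(H, o) = -2 - 18 = -20)
Q(113, a(19, -28))/987735 = -20/987735 = -20*1/987735 = -4/197547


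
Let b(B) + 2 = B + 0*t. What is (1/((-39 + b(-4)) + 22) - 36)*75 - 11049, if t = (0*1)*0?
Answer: -316302/23 ≈ -13752.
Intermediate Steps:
t = 0 (t = 0*0 = 0)
b(B) = -2 + B (b(B) = -2 + (B + 0*0) = -2 + (B + 0) = -2 + B)
(1/((-39 + b(-4)) + 22) - 36)*75 - 11049 = (1/((-39 + (-2 - 4)) + 22) - 36)*75 - 11049 = (1/((-39 - 6) + 22) - 36)*75 - 11049 = (1/(-45 + 22) - 36)*75 - 11049 = (1/(-23) - 36)*75 - 11049 = (-1/23 - 36)*75 - 11049 = -829/23*75 - 11049 = -62175/23 - 11049 = -316302/23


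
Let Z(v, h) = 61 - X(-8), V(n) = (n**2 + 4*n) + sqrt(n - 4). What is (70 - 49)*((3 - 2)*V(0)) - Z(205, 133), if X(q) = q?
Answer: -69 + 42*I ≈ -69.0 + 42.0*I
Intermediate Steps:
V(n) = n**2 + sqrt(-4 + n) + 4*n (V(n) = (n**2 + 4*n) + sqrt(-4 + n) = n**2 + sqrt(-4 + n) + 4*n)
Z(v, h) = 69 (Z(v, h) = 61 - 1*(-8) = 61 + 8 = 69)
(70 - 49)*((3 - 2)*V(0)) - Z(205, 133) = (70 - 49)*((3 - 2)*(0**2 + sqrt(-4 + 0) + 4*0)) - 1*69 = 21*(1*(0 + sqrt(-4) + 0)) - 69 = 21*(1*(0 + 2*I + 0)) - 69 = 21*(1*(2*I)) - 69 = 21*(2*I) - 69 = 42*I - 69 = -69 + 42*I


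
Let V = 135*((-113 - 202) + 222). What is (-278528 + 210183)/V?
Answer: 13669/2511 ≈ 5.4436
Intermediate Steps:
V = -12555 (V = 135*(-315 + 222) = 135*(-93) = -12555)
(-278528 + 210183)/V = (-278528 + 210183)/(-12555) = -68345*(-1/12555) = 13669/2511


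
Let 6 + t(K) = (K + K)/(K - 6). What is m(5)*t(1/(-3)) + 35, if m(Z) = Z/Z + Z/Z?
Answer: 441/19 ≈ 23.211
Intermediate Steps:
t(K) = -6 + 2*K/(-6 + K) (t(K) = -6 + (K + K)/(K - 6) = -6 + (2*K)/(-6 + K) = -6 + 2*K/(-6 + K))
m(Z) = 2 (m(Z) = 1 + 1 = 2)
m(5)*t(1/(-3)) + 35 = 2*(4*(9 - 1/(-3))/(-6 + 1/(-3))) + 35 = 2*(4*(9 - 1*(-1/3))/(-6 - 1/3)) + 35 = 2*(4*(9 + 1/3)/(-19/3)) + 35 = 2*(4*(-3/19)*(28/3)) + 35 = 2*(-112/19) + 35 = -224/19 + 35 = 441/19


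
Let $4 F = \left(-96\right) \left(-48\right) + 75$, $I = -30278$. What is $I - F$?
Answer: $- \frac{125795}{4} \approx -31449.0$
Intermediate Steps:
$F = \frac{4683}{4}$ ($F = \frac{\left(-96\right) \left(-48\right) + 75}{4} = \frac{4608 + 75}{4} = \frac{1}{4} \cdot 4683 = \frac{4683}{4} \approx 1170.8$)
$I - F = -30278 - \frac{4683}{4} = - \frac{125795}{4}$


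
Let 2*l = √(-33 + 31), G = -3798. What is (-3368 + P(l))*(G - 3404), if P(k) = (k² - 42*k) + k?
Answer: 24259937 + 147641*I*√2 ≈ 2.426e+7 + 2.088e+5*I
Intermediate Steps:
l = I*√2/2 (l = √(-33 + 31)/2 = √(-2)/2 = (I*√2)/2 = I*√2/2 ≈ 0.70711*I)
P(k) = k² - 41*k
(-3368 + P(l))*(G - 3404) = (-3368 + (I*√2/2)*(-41 + I*√2/2))*(-3798 - 3404) = (-3368 + I*√2*(-41 + I*√2/2)/2)*(-7202) = 24256336 - 3601*I*√2*(-41 + I*√2/2)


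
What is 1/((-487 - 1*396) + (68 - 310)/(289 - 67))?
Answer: -111/98134 ≈ -0.0011311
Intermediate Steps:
1/((-487 - 1*396) + (68 - 310)/(289 - 67)) = 1/((-487 - 396) - 242/222) = 1/(-883 - 242*1/222) = 1/(-883 - 121/111) = 1/(-98134/111) = -111/98134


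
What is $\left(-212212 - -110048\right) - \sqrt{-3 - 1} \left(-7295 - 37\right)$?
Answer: $-102164 + 14664 i \approx -1.0216 \cdot 10^{5} + 14664.0 i$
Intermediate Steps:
$\left(-212212 - -110048\right) - \sqrt{-3 - 1} \left(-7295 - 37\right) = \left(-212212 + 110048\right) - \sqrt{-4} \left(-7332\right) = -102164 - 2 i \left(-7332\right) = -102164 - - 14664 i = -102164 + 14664 i$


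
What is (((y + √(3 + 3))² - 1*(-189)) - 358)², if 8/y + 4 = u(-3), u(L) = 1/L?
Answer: 729771097/28561 + 2589216*√6/2197 ≈ 28438.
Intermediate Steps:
u(L) = 1/L
y = -24/13 (y = 8/(-4 + 1/(-3)) = 8/(-4 - ⅓) = 8/(-13/3) = 8*(-3/13) = -24/13 ≈ -1.8462)
(((y + √(3 + 3))² - 1*(-189)) - 358)² = (((-24/13 + √(3 + 3))² - 1*(-189)) - 358)² = (((-24/13 + √6)² + 189) - 358)² = ((189 + (-24/13 + √6)²) - 358)² = (-169 + (-24/13 + √6)²)²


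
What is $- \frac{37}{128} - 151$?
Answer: $- \frac{19365}{128} \approx -151.29$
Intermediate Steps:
$- \frac{37}{128} - 151 = - \frac{19365}{128}$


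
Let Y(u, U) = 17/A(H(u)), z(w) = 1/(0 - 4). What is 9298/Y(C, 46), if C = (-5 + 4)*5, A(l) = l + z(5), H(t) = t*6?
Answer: -562529/34 ≈ -16545.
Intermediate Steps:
H(t) = 6*t
z(w) = -¼ (z(w) = 1/(-4) = -¼)
A(l) = -¼ + l (A(l) = l - ¼ = -¼ + l)
C = -5 (C = -1*5 = -5)
Y(u, U) = 17/(-¼ + 6*u)
9298/Y(C, 46) = 9298/((68/(-1 + 24*(-5)))) = 9298/((68/(-1 - 120))) = 9298/((68/(-121))) = 9298/((68*(-1/121))) = 9298/(-68/121) = 9298*(-121/68) = -562529/34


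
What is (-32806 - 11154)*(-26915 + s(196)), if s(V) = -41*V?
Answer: 1536445960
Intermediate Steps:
(-32806 - 11154)*(-26915 + s(196)) = (-32806 - 11154)*(-26915 - 41*196) = -43960*(-26915 - 8036) = -43960*(-34951) = 1536445960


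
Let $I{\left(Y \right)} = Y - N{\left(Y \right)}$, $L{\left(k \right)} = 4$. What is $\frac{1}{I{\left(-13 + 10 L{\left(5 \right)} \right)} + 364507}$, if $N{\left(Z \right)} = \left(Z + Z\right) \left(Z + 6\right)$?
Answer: $\frac{1}{362752} \approx 2.7567 \cdot 10^{-6}$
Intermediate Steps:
$N{\left(Z \right)} = 2 Z \left(6 + Z\right)$
$I{\left(Y \right)} = Y - 2 Y \left(6 + Y\right)$
$\frac{1}{I{\left(-13 + 10 L{\left(5 \right)} \right)} + 364507} = \frac{1}{\left(-13 + 10 \cdot 4\right) \left(-11 - 2 \left(-13 + 10 \cdot 4\right)\right) + 364507} = \frac{1}{\left(-13 + 40\right) \left(-11 - 2 \left(-13 + 40\right)\right) + 364507} = \frac{1}{27 \left(-11 - 54\right) + 364507} = \frac{1}{27 \left(-65\right) + 364507} = \frac{1}{-1755 + 364507} = \frac{1}{362752}$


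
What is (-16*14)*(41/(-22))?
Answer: 4592/11 ≈ 417.45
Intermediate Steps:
(-16*14)*(41/(-22)) = -9184*(-1)/22 = -224*(-41/22) = 4592/11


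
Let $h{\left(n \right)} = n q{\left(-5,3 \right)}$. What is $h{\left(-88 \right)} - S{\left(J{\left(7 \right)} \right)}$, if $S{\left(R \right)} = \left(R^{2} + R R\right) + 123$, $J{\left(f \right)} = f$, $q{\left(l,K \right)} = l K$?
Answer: $1099$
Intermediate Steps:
$q{\left(l,K \right)} = K l$
$S{\left(R \right)} = 123 + 2 R^{2}$ ($S{\left(R \right)} = \left(R^{2} + R^{2}\right) + 123 = 2 R^{2} + 123 = 123 + 2 R^{2}$)
$h{\left(n \right)} = - 15 n$ ($h{\left(n \right)} = n 3 \left(-5\right) = n \left(-15\right) = - 15 n$)
$h{\left(-88 \right)} - S{\left(J{\left(7 \right)} \right)} = \left(-15\right) \left(-88\right) - \left(123 + 2 \cdot 7^{2}\right) = 1320 - \left(123 + 2 \cdot 49\right) = 1320 - \left(123 + 98\right) = 1320 - 221 = 1099$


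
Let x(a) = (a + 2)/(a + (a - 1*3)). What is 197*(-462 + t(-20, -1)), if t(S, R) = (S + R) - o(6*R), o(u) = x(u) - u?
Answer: -1445783/15 ≈ -96386.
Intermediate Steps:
x(a) = (2 + a)/(-3 + 2*a) (x(a) = (2 + a)/(a + (a - 3)) = (2 + a)/(a + (-3 + a)) = (2 + a)/(-3 + 2*a))
o(u) = -u + (2 + u)/(-3 + 2*u) (o(u) = (2 + u)/(-3 + 2*u) - u = -u + (2 + u)/(-3 + 2*u))
t(S, R) = R + S - (2 + 6*R - 6*R*(-3 + 12*R))/(-3 + 12*R) (t(S, R) = (S + R) - (2 + 6*R - 6*R*(-3 + 2*(6*R)))/(-3 + 2*(6*R)) = (R + S) - (2 + 6*R - 6*R*(-3 + 12*R))/(-3 + 12*R) = R + S - (2 + 6*R - 6*R*(-3 + 12*R))/(-3 + 12*R))
197*(-462 + t(-20, -1)) = 197*(-462 + (-2 - 6*(-1) + 3*(-1 + 4*(-1))*(-20 + 7*(-1)))/(3*(-1 + 4*(-1)))) = 197*(-462 + (-2 + 6 + 3*(-1 - 4)*(-20 - 7))/(3*(-1 - 4))) = 197*(-462 + (1/3)*(-2 + 6 + 3*(-5)*(-27))/(-5)) = 197*(-462 + (1/3)*(-1/5)*(-2 + 6 + 405)) = 197*(-462 + (1/3)*(-1/5)*409) = 197*(-462 - 409/15) = 197*(-7339/15) = -1445783/15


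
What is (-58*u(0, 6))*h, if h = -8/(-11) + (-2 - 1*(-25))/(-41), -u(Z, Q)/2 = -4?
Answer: -34800/451 ≈ -77.162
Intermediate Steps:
u(Z, Q) = 8 (u(Z, Q) = -2*(-4) = 8)
h = 75/451 (h = -8*(-1/11) + (-2 + 25)*(-1/41) = 8/11 + 23*(-1/41) = 8/11 - 23/41 = 75/451 ≈ 0.16630)
(-58*u(0, 6))*h = -58*8*(75/451) = -464*75/451 = -34800/451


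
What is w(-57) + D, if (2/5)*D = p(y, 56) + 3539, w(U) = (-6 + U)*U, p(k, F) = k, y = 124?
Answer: 25497/2 ≈ 12749.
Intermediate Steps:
w(U) = U*(-6 + U)
D = 18315/2 (D = 5*(124 + 3539)/2 = (5/2)*3663 = 18315/2 ≈ 9157.5)
w(-57) + D = -57*(-6 - 57) + 18315/2 = -57*(-63) + 18315/2 = 3591 + 18315/2 = 25497/2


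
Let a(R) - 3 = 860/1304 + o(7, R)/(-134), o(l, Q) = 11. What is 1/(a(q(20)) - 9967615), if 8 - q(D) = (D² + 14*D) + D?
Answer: -10921/108856284346 ≈ -1.0032e-7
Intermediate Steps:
q(D) = 8 - D² - 15*D (q(D) = 8 - ((D² + 14*D) + D) = 8 - (D² + 15*D) = 8 + (-D² - 15*D) = 8 - D² - 15*D)
a(R) = 39069/10921 (a(R) = 3 + (860/1304 + 11/(-134)) = 3 + (860*(1/1304) + 11*(-1/134)) = 3 + (215/326 - 11/134) = 3 + 6306/10921 = 39069/10921)
1/(a(q(20)) - 9967615) = 1/(39069/10921 - 9967615) = 1/(-108856284346/10921) = -10921/108856284346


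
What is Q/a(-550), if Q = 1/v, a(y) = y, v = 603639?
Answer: -1/332001450 ≈ -3.0120e-9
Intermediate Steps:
Q = 1/603639 ≈ 1.6566e-6
Q/a(-550) = (1/603639)/(-550) = (1/603639)*(-1/550) = -1/332001450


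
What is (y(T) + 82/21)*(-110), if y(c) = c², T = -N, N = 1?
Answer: -11330/21 ≈ -539.52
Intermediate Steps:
T = -1 (T = -1*1 = -1)
(y(T) + 82/21)*(-110) = ((-1)² + 82/21)*(-110) = (1 + 82*(1/21))*(-110) = (1 + 82/21)*(-110) = (103/21)*(-110) = -11330/21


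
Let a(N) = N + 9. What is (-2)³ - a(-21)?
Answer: 4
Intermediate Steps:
a(N) = 9 + N
(-2)³ - a(-21) = (-2)³ - (9 - 21) = -8 - 1*(-12) = -8 + 12 = 4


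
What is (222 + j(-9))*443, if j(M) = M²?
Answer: 134229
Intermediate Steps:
(222 + j(-9))*443 = (222 + (-9)²)*443 = (222 + 81)*443 = 303*443 = 134229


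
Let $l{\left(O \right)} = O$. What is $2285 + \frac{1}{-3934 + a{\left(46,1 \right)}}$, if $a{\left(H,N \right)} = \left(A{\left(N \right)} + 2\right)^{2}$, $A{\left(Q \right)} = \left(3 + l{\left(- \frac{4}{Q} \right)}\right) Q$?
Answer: $\frac{8986904}{3933} \approx 2285.0$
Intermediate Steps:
$A{\left(Q \right)} = Q \left(3 - \frac{4}{Q}\right)$ ($A{\left(Q \right)} = \left(3 - \frac{4}{Q}\right) Q = Q \left(3 - \frac{4}{Q}\right)$)
$a{\left(H,N \right)} = \left(-2 + 3 N\right)^{2}$ ($a{\left(H,N \right)} = \left(\left(-4 + 3 N\right) + 2\right)^{2} = \left(-2 + 3 N\right)^{2}$)
$2285 + \frac{1}{-3934 + a{\left(46,1 \right)}} = 2285 + \frac{1}{-3934 + \left(-2 + 3 \cdot 1\right)^{2}} = 2285 + \frac{1}{-3934 + \left(-2 + 3\right)^{2}} = 2285 + \frac{1}{-3934 + 1^{2}} = 2285 + \frac{1}{-3934 + 1} = 2285 + \frac{1}{-3933} = 2285 - \frac{1}{3933} = \frac{8986904}{3933}$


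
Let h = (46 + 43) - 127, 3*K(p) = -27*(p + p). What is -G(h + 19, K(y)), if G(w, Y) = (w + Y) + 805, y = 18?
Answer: -462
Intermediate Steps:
K(p) = -18*p (K(p) = (-27*(p + p))/3 = (-54*p)/3 = -18*p)
h = -38 (h = 89 - 127 = -38)
G(w, Y) = 805 + Y + w (G(w, Y) = (Y + w) + 805 = 805 + Y + w)
-G(h + 19, K(y)) = -(805 - 18*18 + (-38 + 19)) = -(805 - 324 - 19) = -1*462 = -462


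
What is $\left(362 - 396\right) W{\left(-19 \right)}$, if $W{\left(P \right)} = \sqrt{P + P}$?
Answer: $- 34 i \sqrt{38} \approx - 209.59 i$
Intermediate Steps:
$W{\left(P \right)} = \sqrt{2} \sqrt{P}$ ($W{\left(P \right)} = \sqrt{2 P} = \sqrt{2} \sqrt{P}$)
$\left(362 - 396\right) W{\left(-19 \right)} = \left(362 - 396\right) \sqrt{2} \sqrt{-19} = - 34 \sqrt{2} i \sqrt{19} = - 34 i \sqrt{38}$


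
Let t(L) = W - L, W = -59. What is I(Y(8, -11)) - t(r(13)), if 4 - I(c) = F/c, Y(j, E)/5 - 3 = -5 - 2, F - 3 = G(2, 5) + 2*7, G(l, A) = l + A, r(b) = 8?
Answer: 361/5 ≈ 72.200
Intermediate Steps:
G(l, A) = A + l
F = 24 (F = 3 + ((5 + 2) + 2*7) = 3 + (7 + 14) = 3 + 21 = 24)
t(L) = -59 - L
Y(j, E) = -20 (Y(j, E) = 15 + 5*(-5 - 2) = 15 + 5*(-7) = 15 - 35 = -20)
I(c) = 4 - 24/c
I(Y(8, -11)) - t(r(13)) = (4 - 24/(-20)) - (-59 - 1*8) = (4 - 24*(-1/20)) - (-59 - 8) = (4 + 6/5) - 1*(-67) = 26/5 + 67 = 361/5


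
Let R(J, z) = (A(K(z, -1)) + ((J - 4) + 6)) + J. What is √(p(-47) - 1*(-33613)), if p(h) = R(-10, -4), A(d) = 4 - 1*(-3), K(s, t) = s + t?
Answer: √33602 ≈ 183.31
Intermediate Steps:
A(d) = 7 (A(d) = 4 + 3 = 7)
R(J, z) = 9 + 2*J (R(J, z) = (7 + ((J - 4) + 6)) + J = (7 + ((-4 + J) + 6)) + J = (7 + (2 + J)) + J = (9 + J) + J = 9 + 2*J)
p(h) = -11 (p(h) = 9 + 2*(-10) = 9 - 20 = -11)
√(p(-47) - 1*(-33613)) = √(-11 - 1*(-33613)) = √(-11 + 33613) = √33602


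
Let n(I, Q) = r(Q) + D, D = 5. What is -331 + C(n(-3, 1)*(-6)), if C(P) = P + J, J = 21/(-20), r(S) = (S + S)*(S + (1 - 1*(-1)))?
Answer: -7961/20 ≈ -398.05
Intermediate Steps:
r(S) = 2*S*(2 + S) (r(S) = (2*S)*(S + (1 + 1)) = (2*S)*(S + 2) = (2*S)*(2 + S) = 2*S*(2 + S))
n(I, Q) = 5 + 2*Q*(2 + Q) (n(I, Q) = 2*Q*(2 + Q) + 5 = 5 + 2*Q*(2 + Q))
J = -21/20 (J = 21*(-1/20) = -21/20 ≈ -1.0500)
C(P) = -21/20 + P (C(P) = P - 21/20 = -21/20 + P)
-331 + C(n(-3, 1)*(-6)) = -331 + (-21/20 + (5 + 2*1*(2 + 1))*(-6)) = -331 + (-21/20 + (5 + 2*1*3)*(-6)) = -331 + (-21/20 + (5 + 6)*(-6)) = -331 + (-21/20 + 11*(-6)) = -331 + (-21/20 - 66) = -331 - 1341/20 = -7961/20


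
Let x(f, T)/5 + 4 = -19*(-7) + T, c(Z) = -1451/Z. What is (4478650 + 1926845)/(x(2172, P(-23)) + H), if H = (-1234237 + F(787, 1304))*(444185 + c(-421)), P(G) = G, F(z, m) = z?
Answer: -539342679/46131852913214 ≈ -1.1691e-5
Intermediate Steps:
x(f, T) = 645 + 5*T (x(f, T) = -20 + 5*(-19*(-7) + T) = -20 + 5*(133 + T) = -20 + (665 + 5*T) = 645 + 5*T)
H = -230659264789200/421 (H = (-1234237 + 787)*(444185 - 1451/(-421)) = -1233450*(444185 - 1451*(-1/421)) = -1233450*(444185 + 1451/421) = -1233450*187003336/421 = -230659264789200/421 ≈ -5.4788e+11)
(4478650 + 1926845)/(x(2172, P(-23)) + H) = (4478650 + 1926845)/((645 + 5*(-23)) - 230659264789200/421) = 6405495/((645 - 115) - 230659264789200/421) = 6405495/(530 - 230659264789200/421) = 6405495/(-230659264566070/421) = 6405495*(-421/230659264566070) = -539342679/46131852913214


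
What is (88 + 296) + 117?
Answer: 501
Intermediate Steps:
(88 + 296) + 117 = 384 + 117 = 501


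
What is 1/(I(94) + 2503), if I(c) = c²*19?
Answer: 1/170387 ≈ 5.8690e-6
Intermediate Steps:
I(c) = 19*c²
1/(I(94) + 2503) = 1/(19*94² + 2503) = 1/(19*8836 + 2503) = 1/(167884 + 2503) = 1/170387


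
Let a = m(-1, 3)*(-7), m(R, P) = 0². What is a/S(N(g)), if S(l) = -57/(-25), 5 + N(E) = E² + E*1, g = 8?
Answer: 0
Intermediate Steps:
m(R, P) = 0
N(E) = -5 + E + E² (N(E) = -5 + (E² + E*1) = -5 + (E² + E) = -5 + (E + E²) = -5 + E + E²)
a = 0 (a = 0*(-7) = 0)
S(l) = 57/25 (S(l) = -57*(-1/25) = 57/25)
a/S(N(g)) = 0/(57/25) = 0*(25/57) = 0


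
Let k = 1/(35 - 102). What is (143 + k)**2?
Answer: 91776400/4489 ≈ 20445.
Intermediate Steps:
k = -1/67 (k = 1/(-67) = -1/67 ≈ -0.014925)
(143 + k)**2 = (143 - 1/67)**2 = (9580/67)**2 = 91776400/4489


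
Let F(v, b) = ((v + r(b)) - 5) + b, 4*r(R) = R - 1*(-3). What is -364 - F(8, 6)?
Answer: -1501/4 ≈ -375.25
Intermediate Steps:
r(R) = ¾ + R/4 (r(R) = (R - 1*(-3))/4 = (R + 3)/4 = (3 + R)/4 = ¾ + R/4)
F(v, b) = -17/4 + v + 5*b/4 (F(v, b) = ((v + (¾ + b/4)) - 5) + b = ((¾ + v + b/4) - 5) + b = (-17/4 + v + b/4) + b = -17/4 + v + 5*b/4)
-364 - F(8, 6) = -364 - (-17/4 + 8 + (5/4)*6) = -364 - (-17/4 + 8 + 15/2) = -364 - 1*45/4 = -364 - 45/4 = -1501/4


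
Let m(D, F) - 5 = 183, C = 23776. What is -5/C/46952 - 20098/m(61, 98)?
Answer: -5609003863659/52467545344 ≈ -106.90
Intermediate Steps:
m(D, F) = 188 (m(D, F) = 5 + 183 = 188)
-5/C/46952 - 20098/m(61, 98) = -5/23776/46952 - 20098/188 = -5*1/23776*(1/46952) - 20098*1/188 = -5/23776*1/46952 - 10049/94 = -5/1116330752 - 10049/94 = -5609003863659/52467545344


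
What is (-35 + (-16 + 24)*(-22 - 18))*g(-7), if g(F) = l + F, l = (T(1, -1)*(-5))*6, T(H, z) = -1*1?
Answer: -8165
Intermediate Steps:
T(H, z) = -1
l = 30 (l = -1*(-5)*6 = 5*6 = 30)
g(F) = 30 + F
(-35 + (-16 + 24)*(-22 - 18))*g(-7) = (-35 + (-16 + 24)*(-22 - 18))*(30 - 7) = (-35 + 8*(-40))*23 = (-35 - 320)*23 = -355*23 = -8165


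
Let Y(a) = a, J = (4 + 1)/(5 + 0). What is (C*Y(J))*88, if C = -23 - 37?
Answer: -5280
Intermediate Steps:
J = 1 (J = 5/5 = 5*(1/5) = 1)
C = -60
(C*Y(J))*88 = -60*1*88 = -60*88 = -5280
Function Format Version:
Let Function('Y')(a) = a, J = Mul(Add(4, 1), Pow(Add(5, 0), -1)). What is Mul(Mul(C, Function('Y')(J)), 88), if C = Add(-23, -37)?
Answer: -5280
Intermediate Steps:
J = 1 (J = Mul(5, Pow(5, -1)) = Mul(5, Rational(1, 5)) = 1)
C = -60
Mul(Mul(C, Function('Y')(J)), 88) = Mul(Mul(-60, 1), 88) = Mul(-60, 88) = -5280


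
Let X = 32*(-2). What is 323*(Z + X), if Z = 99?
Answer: 11305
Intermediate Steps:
X = -64
323*(Z + X) = 323*(99 - 64) = 323*35 = 11305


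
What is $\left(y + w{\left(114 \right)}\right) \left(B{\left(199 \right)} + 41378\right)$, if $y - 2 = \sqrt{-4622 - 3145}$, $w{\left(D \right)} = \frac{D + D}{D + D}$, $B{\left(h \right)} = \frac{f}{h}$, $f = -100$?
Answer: $\frac{24702366}{199} + \frac{24702366 i \sqrt{863}}{199} \approx 1.2413 \cdot 10^{5} + 3.6466 \cdot 10^{6} i$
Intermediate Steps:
$B{\left(h \right)} = - \frac{100}{h}$
$w{\left(D \right)} = 1$ ($w{\left(D \right)} = \frac{2 D}{2 D} = 2 D \frac{1}{2 D} = 1$)
$y = 2 + 3 i \sqrt{863}$ ($y = 2 + \sqrt{-4622 - 3145} = 2 + \sqrt{-7767} = 2 + 3 i \sqrt{863} \approx 2.0 + 88.131 i$)
$\left(y + w{\left(114 \right)}\right) \left(B{\left(199 \right)} + 41378\right) = \left(\left(2 + 3 i \sqrt{863}\right) + 1\right) \left(- \frac{100}{199} + 41378\right) = \left(3 + 3 i \sqrt{863}\right) \left(\left(-100\right) \frac{1}{199} + 41378\right) = \left(3 + 3 i \sqrt{863}\right) \left(- \frac{100}{199} + 41378\right) = \left(3 + 3 i \sqrt{863}\right) \frac{8234122}{199} = \frac{24702366}{199} + \frac{24702366 i \sqrt{863}}{199}$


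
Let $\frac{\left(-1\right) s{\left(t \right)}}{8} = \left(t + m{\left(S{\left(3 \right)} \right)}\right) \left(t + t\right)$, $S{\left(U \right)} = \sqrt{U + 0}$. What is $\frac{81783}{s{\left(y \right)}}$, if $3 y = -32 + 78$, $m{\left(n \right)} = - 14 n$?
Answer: $\frac{736047}{50816} + \frac{15456987 \sqrt{3}}{1168768} \approx 37.391$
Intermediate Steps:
$S{\left(U \right)} = \sqrt{U}$
$y = \frac{46}{3}$ ($y = \frac{-32 + 78}{3} = \frac{1}{3} \cdot 46 = \frac{46}{3} \approx 15.333$)
$s{\left(t \right)} = - 16 t \left(t - 14 \sqrt{3}\right)$ ($s{\left(t \right)} = - 8 \left(t - 14 \sqrt{3}\right) \left(t + t\right) = - 8 \left(t - 14 \sqrt{3}\right) 2 t = - 8 \cdot 2 t \left(t - 14 \sqrt{3}\right) = - 16 t \left(t - 14 \sqrt{3}\right)$)
$\frac{81783}{s{\left(y \right)}} = \frac{81783}{16 \cdot \frac{46}{3} \left(\left(-1\right) \frac{46}{3} + 14 \sqrt{3}\right)} = \frac{81783}{16 \cdot \frac{46}{3} \left(- \frac{46}{3} + 14 \sqrt{3}\right)} = \frac{81783}{- \frac{33856}{9} + \frac{10304 \sqrt{3}}{3}}$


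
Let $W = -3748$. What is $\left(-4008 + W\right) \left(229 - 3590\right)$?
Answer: $26067916$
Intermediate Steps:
$\left(-4008 + W\right) \left(229 - 3590\right) = \left(-4008 - 3748\right) \left(229 - 3590\right) = \left(-7756\right) \left(-3361\right) = 26067916$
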